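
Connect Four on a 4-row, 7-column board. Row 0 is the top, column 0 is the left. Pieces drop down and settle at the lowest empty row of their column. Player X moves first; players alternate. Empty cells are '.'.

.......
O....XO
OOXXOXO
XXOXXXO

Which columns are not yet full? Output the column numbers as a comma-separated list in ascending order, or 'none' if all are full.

Answer: 0,1,2,3,4,5,6

Derivation:
col 0: top cell = '.' → open
col 1: top cell = '.' → open
col 2: top cell = '.' → open
col 3: top cell = '.' → open
col 4: top cell = '.' → open
col 5: top cell = '.' → open
col 6: top cell = '.' → open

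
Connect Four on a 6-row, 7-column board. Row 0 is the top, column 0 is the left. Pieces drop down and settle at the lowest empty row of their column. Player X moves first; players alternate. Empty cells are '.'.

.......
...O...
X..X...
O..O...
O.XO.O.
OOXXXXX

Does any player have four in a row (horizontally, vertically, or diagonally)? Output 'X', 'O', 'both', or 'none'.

X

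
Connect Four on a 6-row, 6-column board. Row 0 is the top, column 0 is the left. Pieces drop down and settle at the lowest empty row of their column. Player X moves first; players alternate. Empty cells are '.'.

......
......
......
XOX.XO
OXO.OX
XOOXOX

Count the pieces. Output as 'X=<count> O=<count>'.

X=8 O=8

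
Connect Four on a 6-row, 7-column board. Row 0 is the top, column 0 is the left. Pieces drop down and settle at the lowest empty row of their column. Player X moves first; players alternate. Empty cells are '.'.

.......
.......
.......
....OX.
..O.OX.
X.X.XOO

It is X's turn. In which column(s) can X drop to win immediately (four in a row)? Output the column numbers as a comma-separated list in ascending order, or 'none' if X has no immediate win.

Answer: none

Derivation:
col 0: drop X → no win
col 1: drop X → no win
col 2: drop X → no win
col 3: drop X → no win
col 4: drop X → no win
col 5: drop X → no win
col 6: drop X → no win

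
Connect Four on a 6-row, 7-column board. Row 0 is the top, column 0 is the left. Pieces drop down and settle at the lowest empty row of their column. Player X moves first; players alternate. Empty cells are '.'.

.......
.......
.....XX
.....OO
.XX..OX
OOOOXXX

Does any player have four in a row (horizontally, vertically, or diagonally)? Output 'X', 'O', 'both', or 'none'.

O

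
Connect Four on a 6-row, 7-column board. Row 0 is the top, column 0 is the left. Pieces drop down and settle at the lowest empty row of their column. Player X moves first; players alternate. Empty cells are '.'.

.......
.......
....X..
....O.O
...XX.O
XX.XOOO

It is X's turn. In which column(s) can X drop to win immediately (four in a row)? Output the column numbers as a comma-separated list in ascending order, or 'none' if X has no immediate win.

col 0: drop X → no win
col 1: drop X → no win
col 2: drop X → WIN!
col 3: drop X → no win
col 4: drop X → no win
col 5: drop X → no win
col 6: drop X → no win

Answer: 2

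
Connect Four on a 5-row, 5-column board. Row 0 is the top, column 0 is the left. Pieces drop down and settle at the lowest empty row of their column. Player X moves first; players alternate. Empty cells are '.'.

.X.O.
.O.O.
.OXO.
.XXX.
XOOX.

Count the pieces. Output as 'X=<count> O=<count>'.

X=7 O=7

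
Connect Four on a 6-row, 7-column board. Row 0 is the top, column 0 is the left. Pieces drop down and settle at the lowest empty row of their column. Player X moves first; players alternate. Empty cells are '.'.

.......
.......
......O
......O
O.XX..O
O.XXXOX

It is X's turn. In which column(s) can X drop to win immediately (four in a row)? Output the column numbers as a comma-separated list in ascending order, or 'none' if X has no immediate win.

col 0: drop X → no win
col 1: drop X → WIN!
col 2: drop X → no win
col 3: drop X → no win
col 4: drop X → no win
col 5: drop X → no win
col 6: drop X → no win

Answer: 1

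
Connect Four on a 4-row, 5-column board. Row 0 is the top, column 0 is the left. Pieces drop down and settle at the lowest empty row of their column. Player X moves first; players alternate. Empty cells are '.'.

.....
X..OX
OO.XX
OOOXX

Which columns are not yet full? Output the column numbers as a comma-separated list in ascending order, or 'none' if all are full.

col 0: top cell = '.' → open
col 1: top cell = '.' → open
col 2: top cell = '.' → open
col 3: top cell = '.' → open
col 4: top cell = '.' → open

Answer: 0,1,2,3,4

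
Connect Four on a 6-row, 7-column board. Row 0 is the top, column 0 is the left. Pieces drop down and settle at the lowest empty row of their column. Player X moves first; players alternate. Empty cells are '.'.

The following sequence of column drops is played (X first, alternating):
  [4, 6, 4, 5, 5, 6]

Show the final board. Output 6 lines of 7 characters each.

Move 1: X drops in col 4, lands at row 5
Move 2: O drops in col 6, lands at row 5
Move 3: X drops in col 4, lands at row 4
Move 4: O drops in col 5, lands at row 5
Move 5: X drops in col 5, lands at row 4
Move 6: O drops in col 6, lands at row 4

Answer: .......
.......
.......
.......
....XXO
....XOO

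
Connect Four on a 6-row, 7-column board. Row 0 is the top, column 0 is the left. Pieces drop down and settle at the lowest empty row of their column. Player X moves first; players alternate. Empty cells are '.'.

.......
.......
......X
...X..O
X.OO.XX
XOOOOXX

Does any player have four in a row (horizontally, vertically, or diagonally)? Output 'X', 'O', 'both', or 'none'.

O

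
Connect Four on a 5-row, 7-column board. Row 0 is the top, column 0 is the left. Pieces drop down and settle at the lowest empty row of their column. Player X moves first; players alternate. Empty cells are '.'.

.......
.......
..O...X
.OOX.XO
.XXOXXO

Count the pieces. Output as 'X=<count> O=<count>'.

X=7 O=6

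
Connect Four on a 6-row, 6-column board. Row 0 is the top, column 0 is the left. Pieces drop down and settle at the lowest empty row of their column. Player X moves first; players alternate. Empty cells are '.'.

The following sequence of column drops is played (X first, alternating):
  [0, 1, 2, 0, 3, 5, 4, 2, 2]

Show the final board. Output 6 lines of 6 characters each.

Move 1: X drops in col 0, lands at row 5
Move 2: O drops in col 1, lands at row 5
Move 3: X drops in col 2, lands at row 5
Move 4: O drops in col 0, lands at row 4
Move 5: X drops in col 3, lands at row 5
Move 6: O drops in col 5, lands at row 5
Move 7: X drops in col 4, lands at row 5
Move 8: O drops in col 2, lands at row 4
Move 9: X drops in col 2, lands at row 3

Answer: ......
......
......
..X...
O.O...
XOXXXO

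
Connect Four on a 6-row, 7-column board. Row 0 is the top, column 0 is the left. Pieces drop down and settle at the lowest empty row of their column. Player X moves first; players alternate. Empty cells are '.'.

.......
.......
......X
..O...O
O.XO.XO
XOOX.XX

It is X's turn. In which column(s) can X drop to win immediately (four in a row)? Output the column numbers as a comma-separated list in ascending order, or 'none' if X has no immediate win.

Answer: 4

Derivation:
col 0: drop X → no win
col 1: drop X → no win
col 2: drop X → no win
col 3: drop X → no win
col 4: drop X → WIN!
col 5: drop X → no win
col 6: drop X → no win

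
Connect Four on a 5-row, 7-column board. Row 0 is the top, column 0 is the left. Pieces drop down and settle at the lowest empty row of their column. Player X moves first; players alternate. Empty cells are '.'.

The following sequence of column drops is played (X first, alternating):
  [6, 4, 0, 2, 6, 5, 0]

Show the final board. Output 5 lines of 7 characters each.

Move 1: X drops in col 6, lands at row 4
Move 2: O drops in col 4, lands at row 4
Move 3: X drops in col 0, lands at row 4
Move 4: O drops in col 2, lands at row 4
Move 5: X drops in col 6, lands at row 3
Move 6: O drops in col 5, lands at row 4
Move 7: X drops in col 0, lands at row 3

Answer: .......
.......
.......
X.....X
X.O.OOX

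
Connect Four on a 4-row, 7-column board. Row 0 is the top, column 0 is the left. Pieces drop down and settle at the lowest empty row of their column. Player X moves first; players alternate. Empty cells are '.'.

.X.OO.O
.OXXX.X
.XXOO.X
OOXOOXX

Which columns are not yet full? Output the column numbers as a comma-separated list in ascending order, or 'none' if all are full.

Answer: 0,2,5

Derivation:
col 0: top cell = '.' → open
col 1: top cell = 'X' → FULL
col 2: top cell = '.' → open
col 3: top cell = 'O' → FULL
col 4: top cell = 'O' → FULL
col 5: top cell = '.' → open
col 6: top cell = 'O' → FULL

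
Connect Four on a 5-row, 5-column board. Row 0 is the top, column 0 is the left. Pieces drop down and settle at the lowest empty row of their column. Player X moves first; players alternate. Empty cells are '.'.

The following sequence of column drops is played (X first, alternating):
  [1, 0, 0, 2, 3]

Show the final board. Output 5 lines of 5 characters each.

Answer: .....
.....
.....
X....
OXOX.

Derivation:
Move 1: X drops in col 1, lands at row 4
Move 2: O drops in col 0, lands at row 4
Move 3: X drops in col 0, lands at row 3
Move 4: O drops in col 2, lands at row 4
Move 5: X drops in col 3, lands at row 4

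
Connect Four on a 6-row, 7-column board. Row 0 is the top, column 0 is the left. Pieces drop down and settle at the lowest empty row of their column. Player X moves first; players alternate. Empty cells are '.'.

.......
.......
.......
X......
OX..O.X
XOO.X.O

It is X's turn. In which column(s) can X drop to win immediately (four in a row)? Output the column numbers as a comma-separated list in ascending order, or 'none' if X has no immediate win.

Answer: none

Derivation:
col 0: drop X → no win
col 1: drop X → no win
col 2: drop X → no win
col 3: drop X → no win
col 4: drop X → no win
col 5: drop X → no win
col 6: drop X → no win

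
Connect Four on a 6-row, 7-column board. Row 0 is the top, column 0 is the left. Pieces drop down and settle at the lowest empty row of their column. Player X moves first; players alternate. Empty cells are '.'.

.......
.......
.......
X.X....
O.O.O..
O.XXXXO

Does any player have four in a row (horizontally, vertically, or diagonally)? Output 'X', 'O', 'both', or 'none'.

X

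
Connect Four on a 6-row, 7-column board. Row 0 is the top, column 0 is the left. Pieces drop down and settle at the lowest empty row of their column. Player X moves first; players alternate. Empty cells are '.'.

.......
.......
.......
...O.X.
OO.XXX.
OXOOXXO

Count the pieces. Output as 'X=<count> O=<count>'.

X=7 O=7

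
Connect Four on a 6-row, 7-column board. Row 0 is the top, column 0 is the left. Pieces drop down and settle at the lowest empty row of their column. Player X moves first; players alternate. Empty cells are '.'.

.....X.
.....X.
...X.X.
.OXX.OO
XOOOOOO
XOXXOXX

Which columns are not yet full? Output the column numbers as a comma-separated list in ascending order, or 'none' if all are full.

col 0: top cell = '.' → open
col 1: top cell = '.' → open
col 2: top cell = '.' → open
col 3: top cell = '.' → open
col 4: top cell = '.' → open
col 5: top cell = 'X' → FULL
col 6: top cell = '.' → open

Answer: 0,1,2,3,4,6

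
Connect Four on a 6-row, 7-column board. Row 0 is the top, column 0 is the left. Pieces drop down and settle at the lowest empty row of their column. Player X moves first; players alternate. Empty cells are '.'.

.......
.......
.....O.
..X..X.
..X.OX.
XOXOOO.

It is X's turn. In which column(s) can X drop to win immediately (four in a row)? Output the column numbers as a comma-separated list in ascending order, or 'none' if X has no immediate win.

col 0: drop X → no win
col 1: drop X → no win
col 2: drop X → WIN!
col 3: drop X → no win
col 4: drop X → no win
col 5: drop X → no win
col 6: drop X → no win

Answer: 2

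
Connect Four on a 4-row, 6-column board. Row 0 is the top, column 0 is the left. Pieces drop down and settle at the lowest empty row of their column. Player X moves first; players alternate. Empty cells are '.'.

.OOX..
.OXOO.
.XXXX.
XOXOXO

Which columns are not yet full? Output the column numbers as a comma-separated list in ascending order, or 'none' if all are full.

col 0: top cell = '.' → open
col 1: top cell = 'O' → FULL
col 2: top cell = 'O' → FULL
col 3: top cell = 'X' → FULL
col 4: top cell = '.' → open
col 5: top cell = '.' → open

Answer: 0,4,5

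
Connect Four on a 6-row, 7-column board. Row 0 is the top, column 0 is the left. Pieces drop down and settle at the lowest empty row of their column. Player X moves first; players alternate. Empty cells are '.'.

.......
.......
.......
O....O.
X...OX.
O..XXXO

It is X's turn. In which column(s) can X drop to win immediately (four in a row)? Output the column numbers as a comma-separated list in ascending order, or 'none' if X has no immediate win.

Answer: 2

Derivation:
col 0: drop X → no win
col 1: drop X → no win
col 2: drop X → WIN!
col 3: drop X → no win
col 4: drop X → no win
col 5: drop X → no win
col 6: drop X → no win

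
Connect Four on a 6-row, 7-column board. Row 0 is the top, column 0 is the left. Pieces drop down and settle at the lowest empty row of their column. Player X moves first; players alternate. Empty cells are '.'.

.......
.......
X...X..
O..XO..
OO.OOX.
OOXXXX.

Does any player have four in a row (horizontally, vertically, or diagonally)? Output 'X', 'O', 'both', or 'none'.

X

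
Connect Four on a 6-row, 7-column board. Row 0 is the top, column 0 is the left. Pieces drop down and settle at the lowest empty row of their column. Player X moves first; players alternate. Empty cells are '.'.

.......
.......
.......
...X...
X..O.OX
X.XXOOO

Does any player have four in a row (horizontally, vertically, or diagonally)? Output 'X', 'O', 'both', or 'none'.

none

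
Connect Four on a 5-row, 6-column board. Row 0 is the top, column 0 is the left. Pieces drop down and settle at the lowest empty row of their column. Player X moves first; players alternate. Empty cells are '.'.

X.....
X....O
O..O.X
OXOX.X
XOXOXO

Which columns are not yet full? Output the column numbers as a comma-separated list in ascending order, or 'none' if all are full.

col 0: top cell = 'X' → FULL
col 1: top cell = '.' → open
col 2: top cell = '.' → open
col 3: top cell = '.' → open
col 4: top cell = '.' → open
col 5: top cell = '.' → open

Answer: 1,2,3,4,5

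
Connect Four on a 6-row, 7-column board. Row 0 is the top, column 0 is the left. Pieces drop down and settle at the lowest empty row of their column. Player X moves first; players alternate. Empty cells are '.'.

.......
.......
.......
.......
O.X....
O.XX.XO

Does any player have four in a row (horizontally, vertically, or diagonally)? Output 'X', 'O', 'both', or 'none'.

none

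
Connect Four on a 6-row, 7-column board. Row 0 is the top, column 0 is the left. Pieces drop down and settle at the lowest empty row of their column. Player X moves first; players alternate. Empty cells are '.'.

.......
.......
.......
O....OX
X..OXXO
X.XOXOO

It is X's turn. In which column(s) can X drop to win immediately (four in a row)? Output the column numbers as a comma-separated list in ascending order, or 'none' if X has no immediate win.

Answer: none

Derivation:
col 0: drop X → no win
col 1: drop X → no win
col 2: drop X → no win
col 3: drop X → no win
col 4: drop X → no win
col 5: drop X → no win
col 6: drop X → no win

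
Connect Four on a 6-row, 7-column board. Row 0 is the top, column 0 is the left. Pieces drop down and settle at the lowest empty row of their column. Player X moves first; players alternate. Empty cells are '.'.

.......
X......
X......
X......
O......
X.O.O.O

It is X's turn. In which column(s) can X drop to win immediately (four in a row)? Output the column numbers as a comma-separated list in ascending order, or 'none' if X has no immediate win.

col 0: drop X → WIN!
col 1: drop X → no win
col 2: drop X → no win
col 3: drop X → no win
col 4: drop X → no win
col 5: drop X → no win
col 6: drop X → no win

Answer: 0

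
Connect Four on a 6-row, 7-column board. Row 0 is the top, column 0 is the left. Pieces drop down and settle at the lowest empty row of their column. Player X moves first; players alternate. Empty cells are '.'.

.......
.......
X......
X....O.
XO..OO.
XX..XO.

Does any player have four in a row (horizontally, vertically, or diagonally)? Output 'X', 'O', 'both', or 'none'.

X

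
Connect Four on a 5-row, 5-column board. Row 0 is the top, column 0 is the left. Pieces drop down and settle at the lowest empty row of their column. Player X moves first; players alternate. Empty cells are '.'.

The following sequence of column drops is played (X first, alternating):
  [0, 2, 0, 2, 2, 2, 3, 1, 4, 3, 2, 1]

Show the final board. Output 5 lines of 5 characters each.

Answer: ..X..
..O..
..X..
XOOO.
XOOXX

Derivation:
Move 1: X drops in col 0, lands at row 4
Move 2: O drops in col 2, lands at row 4
Move 3: X drops in col 0, lands at row 3
Move 4: O drops in col 2, lands at row 3
Move 5: X drops in col 2, lands at row 2
Move 6: O drops in col 2, lands at row 1
Move 7: X drops in col 3, lands at row 4
Move 8: O drops in col 1, lands at row 4
Move 9: X drops in col 4, lands at row 4
Move 10: O drops in col 3, lands at row 3
Move 11: X drops in col 2, lands at row 0
Move 12: O drops in col 1, lands at row 3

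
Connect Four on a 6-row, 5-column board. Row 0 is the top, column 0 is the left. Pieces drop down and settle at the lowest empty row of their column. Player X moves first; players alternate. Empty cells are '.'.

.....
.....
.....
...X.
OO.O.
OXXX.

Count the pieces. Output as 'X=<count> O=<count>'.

X=4 O=4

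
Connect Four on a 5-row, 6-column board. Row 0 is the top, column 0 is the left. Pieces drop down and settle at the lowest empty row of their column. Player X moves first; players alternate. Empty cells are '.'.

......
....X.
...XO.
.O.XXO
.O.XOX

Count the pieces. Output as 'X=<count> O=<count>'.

X=6 O=5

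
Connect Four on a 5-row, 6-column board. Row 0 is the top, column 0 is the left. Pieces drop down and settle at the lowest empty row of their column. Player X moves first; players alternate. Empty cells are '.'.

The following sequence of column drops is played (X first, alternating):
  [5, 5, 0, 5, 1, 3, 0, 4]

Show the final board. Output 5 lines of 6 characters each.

Answer: ......
......
.....O
X....O
XX.OOX

Derivation:
Move 1: X drops in col 5, lands at row 4
Move 2: O drops in col 5, lands at row 3
Move 3: X drops in col 0, lands at row 4
Move 4: O drops in col 5, lands at row 2
Move 5: X drops in col 1, lands at row 4
Move 6: O drops in col 3, lands at row 4
Move 7: X drops in col 0, lands at row 3
Move 8: O drops in col 4, lands at row 4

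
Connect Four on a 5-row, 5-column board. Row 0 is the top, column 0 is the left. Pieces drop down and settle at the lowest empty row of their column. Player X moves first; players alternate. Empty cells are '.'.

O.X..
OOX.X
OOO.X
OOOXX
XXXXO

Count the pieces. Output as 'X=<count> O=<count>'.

X=10 O=10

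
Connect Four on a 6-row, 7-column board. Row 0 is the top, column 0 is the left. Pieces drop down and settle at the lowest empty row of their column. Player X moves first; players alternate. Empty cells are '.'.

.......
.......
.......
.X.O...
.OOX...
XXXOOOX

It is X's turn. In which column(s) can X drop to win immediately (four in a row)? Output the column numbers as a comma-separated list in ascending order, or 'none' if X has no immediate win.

col 0: drop X → no win
col 1: drop X → no win
col 2: drop X → no win
col 3: drop X → no win
col 4: drop X → no win
col 5: drop X → no win
col 6: drop X → no win

Answer: none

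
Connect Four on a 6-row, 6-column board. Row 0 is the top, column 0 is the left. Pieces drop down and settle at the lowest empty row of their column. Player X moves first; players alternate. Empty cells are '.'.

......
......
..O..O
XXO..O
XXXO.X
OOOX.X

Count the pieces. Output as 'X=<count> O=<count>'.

X=8 O=8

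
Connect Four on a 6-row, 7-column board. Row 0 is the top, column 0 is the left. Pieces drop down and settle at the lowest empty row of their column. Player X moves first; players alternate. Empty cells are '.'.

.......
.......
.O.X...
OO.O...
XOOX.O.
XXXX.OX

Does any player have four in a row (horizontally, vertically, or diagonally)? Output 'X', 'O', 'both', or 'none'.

X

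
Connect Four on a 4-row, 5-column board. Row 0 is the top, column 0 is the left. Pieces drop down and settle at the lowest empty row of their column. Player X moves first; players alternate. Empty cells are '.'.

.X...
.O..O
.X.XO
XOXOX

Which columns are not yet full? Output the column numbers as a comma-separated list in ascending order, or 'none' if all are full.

col 0: top cell = '.' → open
col 1: top cell = 'X' → FULL
col 2: top cell = '.' → open
col 3: top cell = '.' → open
col 4: top cell = '.' → open

Answer: 0,2,3,4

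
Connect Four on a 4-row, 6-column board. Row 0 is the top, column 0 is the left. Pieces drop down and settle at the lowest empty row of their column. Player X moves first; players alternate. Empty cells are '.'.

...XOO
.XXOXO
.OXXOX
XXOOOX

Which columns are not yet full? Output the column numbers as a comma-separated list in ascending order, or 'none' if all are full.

col 0: top cell = '.' → open
col 1: top cell = '.' → open
col 2: top cell = '.' → open
col 3: top cell = 'X' → FULL
col 4: top cell = 'O' → FULL
col 5: top cell = 'O' → FULL

Answer: 0,1,2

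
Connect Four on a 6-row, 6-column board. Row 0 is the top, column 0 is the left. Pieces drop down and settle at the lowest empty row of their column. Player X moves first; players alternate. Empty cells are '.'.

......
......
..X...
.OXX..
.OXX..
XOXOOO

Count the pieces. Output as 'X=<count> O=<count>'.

X=7 O=6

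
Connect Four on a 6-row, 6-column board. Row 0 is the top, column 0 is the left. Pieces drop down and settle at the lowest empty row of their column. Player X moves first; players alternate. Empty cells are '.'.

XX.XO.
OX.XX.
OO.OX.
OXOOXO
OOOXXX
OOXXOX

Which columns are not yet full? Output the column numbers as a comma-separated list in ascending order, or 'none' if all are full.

Answer: 2,5

Derivation:
col 0: top cell = 'X' → FULL
col 1: top cell = 'X' → FULL
col 2: top cell = '.' → open
col 3: top cell = 'X' → FULL
col 4: top cell = 'O' → FULL
col 5: top cell = '.' → open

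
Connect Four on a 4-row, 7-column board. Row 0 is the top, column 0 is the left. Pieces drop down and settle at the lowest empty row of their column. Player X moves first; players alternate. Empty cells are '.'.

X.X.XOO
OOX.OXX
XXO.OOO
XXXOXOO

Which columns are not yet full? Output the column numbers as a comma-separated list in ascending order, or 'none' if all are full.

Answer: 1,3

Derivation:
col 0: top cell = 'X' → FULL
col 1: top cell = '.' → open
col 2: top cell = 'X' → FULL
col 3: top cell = '.' → open
col 4: top cell = 'X' → FULL
col 5: top cell = 'O' → FULL
col 6: top cell = 'O' → FULL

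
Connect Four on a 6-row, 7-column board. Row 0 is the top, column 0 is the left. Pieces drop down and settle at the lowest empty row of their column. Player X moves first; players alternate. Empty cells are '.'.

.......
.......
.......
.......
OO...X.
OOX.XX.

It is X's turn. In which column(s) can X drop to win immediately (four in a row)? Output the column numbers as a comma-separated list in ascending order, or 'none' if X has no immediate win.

Answer: 3

Derivation:
col 0: drop X → no win
col 1: drop X → no win
col 2: drop X → no win
col 3: drop X → WIN!
col 4: drop X → no win
col 5: drop X → no win
col 6: drop X → no win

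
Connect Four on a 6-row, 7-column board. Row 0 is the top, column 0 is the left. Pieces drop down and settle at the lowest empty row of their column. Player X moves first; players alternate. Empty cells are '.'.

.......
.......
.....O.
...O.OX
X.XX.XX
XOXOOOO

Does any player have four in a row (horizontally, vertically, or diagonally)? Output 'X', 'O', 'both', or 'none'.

O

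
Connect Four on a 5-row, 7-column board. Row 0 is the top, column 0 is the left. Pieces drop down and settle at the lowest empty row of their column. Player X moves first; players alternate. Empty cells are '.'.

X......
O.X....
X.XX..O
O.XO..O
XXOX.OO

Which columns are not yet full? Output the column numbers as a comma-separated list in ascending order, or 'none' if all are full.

Answer: 1,2,3,4,5,6

Derivation:
col 0: top cell = 'X' → FULL
col 1: top cell = '.' → open
col 2: top cell = '.' → open
col 3: top cell = '.' → open
col 4: top cell = '.' → open
col 5: top cell = '.' → open
col 6: top cell = '.' → open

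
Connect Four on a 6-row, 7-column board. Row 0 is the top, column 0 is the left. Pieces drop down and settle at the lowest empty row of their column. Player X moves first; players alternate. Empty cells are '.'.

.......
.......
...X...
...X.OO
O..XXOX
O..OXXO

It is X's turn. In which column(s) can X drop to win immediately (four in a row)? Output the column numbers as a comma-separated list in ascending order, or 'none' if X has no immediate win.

col 0: drop X → no win
col 1: drop X → no win
col 2: drop X → no win
col 3: drop X → WIN!
col 4: drop X → no win
col 5: drop X → no win
col 6: drop X → no win

Answer: 3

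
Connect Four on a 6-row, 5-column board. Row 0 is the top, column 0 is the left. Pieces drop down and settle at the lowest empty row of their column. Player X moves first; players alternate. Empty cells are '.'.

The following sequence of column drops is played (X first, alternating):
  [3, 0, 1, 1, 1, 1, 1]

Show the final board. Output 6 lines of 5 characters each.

Move 1: X drops in col 3, lands at row 5
Move 2: O drops in col 0, lands at row 5
Move 3: X drops in col 1, lands at row 5
Move 4: O drops in col 1, lands at row 4
Move 5: X drops in col 1, lands at row 3
Move 6: O drops in col 1, lands at row 2
Move 7: X drops in col 1, lands at row 1

Answer: .....
.X...
.O...
.X...
.O...
OX.X.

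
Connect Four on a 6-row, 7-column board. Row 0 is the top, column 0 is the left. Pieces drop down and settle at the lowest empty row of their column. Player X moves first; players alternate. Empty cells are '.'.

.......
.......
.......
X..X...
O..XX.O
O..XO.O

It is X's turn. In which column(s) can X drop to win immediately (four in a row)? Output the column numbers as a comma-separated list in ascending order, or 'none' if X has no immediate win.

col 0: drop X → no win
col 1: drop X → no win
col 2: drop X → no win
col 3: drop X → WIN!
col 4: drop X → no win
col 5: drop X → no win
col 6: drop X → no win

Answer: 3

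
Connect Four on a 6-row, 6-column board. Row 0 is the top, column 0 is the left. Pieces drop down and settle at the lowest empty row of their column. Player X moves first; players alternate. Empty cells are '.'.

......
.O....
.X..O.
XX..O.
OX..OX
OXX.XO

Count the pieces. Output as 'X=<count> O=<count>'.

X=8 O=7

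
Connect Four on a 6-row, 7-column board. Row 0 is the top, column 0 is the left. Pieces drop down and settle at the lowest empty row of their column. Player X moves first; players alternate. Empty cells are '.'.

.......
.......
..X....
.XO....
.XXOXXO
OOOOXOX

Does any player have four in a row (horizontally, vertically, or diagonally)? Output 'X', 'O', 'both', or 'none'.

O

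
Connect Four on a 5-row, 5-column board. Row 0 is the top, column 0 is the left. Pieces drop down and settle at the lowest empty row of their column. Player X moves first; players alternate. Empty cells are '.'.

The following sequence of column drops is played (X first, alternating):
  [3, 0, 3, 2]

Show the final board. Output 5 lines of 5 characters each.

Move 1: X drops in col 3, lands at row 4
Move 2: O drops in col 0, lands at row 4
Move 3: X drops in col 3, lands at row 3
Move 4: O drops in col 2, lands at row 4

Answer: .....
.....
.....
...X.
O.OX.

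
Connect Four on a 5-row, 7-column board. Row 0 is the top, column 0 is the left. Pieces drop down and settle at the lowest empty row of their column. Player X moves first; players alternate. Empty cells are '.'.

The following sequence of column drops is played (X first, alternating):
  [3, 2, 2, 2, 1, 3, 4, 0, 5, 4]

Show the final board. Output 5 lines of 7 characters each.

Move 1: X drops in col 3, lands at row 4
Move 2: O drops in col 2, lands at row 4
Move 3: X drops in col 2, lands at row 3
Move 4: O drops in col 2, lands at row 2
Move 5: X drops in col 1, lands at row 4
Move 6: O drops in col 3, lands at row 3
Move 7: X drops in col 4, lands at row 4
Move 8: O drops in col 0, lands at row 4
Move 9: X drops in col 5, lands at row 4
Move 10: O drops in col 4, lands at row 3

Answer: .......
.......
..O....
..XOO..
OXOXXX.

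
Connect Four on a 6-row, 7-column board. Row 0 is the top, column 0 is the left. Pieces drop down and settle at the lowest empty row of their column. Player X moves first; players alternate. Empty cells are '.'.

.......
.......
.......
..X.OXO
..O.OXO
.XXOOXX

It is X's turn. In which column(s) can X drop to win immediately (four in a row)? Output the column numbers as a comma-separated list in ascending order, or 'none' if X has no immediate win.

Answer: 5

Derivation:
col 0: drop X → no win
col 1: drop X → no win
col 2: drop X → no win
col 3: drop X → no win
col 4: drop X → no win
col 5: drop X → WIN!
col 6: drop X → no win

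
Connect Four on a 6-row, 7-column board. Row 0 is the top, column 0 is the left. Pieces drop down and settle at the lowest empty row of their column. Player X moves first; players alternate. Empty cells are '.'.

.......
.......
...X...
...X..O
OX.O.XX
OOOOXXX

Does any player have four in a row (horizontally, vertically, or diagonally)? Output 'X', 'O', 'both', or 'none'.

O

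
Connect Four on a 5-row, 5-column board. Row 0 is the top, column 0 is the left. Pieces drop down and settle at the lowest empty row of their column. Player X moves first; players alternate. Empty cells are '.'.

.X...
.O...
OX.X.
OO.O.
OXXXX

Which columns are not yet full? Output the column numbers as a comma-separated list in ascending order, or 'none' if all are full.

Answer: 0,2,3,4

Derivation:
col 0: top cell = '.' → open
col 1: top cell = 'X' → FULL
col 2: top cell = '.' → open
col 3: top cell = '.' → open
col 4: top cell = '.' → open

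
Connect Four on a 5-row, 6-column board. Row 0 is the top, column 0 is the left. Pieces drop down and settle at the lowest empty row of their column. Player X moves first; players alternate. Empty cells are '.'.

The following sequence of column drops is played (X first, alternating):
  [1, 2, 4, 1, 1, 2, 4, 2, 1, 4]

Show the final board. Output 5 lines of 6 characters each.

Answer: ......
.X....
.XO.O.
.OO.X.
.XO.X.

Derivation:
Move 1: X drops in col 1, lands at row 4
Move 2: O drops in col 2, lands at row 4
Move 3: X drops in col 4, lands at row 4
Move 4: O drops in col 1, lands at row 3
Move 5: X drops in col 1, lands at row 2
Move 6: O drops in col 2, lands at row 3
Move 7: X drops in col 4, lands at row 3
Move 8: O drops in col 2, lands at row 2
Move 9: X drops in col 1, lands at row 1
Move 10: O drops in col 4, lands at row 2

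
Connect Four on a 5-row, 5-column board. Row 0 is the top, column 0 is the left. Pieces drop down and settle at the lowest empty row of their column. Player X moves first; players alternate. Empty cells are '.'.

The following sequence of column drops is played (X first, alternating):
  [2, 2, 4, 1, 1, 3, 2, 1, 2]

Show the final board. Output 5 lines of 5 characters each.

Move 1: X drops in col 2, lands at row 4
Move 2: O drops in col 2, lands at row 3
Move 3: X drops in col 4, lands at row 4
Move 4: O drops in col 1, lands at row 4
Move 5: X drops in col 1, lands at row 3
Move 6: O drops in col 3, lands at row 4
Move 7: X drops in col 2, lands at row 2
Move 8: O drops in col 1, lands at row 2
Move 9: X drops in col 2, lands at row 1

Answer: .....
..X..
.OX..
.XO..
.OXOX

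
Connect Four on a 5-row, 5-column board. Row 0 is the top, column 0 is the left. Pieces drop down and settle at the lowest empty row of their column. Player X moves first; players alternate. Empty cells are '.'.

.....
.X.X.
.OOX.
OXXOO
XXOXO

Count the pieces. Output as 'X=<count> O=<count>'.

X=8 O=7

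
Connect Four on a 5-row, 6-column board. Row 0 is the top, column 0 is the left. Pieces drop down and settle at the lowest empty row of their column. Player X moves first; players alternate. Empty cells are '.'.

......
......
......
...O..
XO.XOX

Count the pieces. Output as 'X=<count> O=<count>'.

X=3 O=3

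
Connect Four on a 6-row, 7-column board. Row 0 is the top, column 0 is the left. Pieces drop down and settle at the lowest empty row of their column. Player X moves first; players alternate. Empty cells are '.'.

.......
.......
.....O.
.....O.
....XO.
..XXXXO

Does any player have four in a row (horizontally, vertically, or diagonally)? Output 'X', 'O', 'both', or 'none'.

X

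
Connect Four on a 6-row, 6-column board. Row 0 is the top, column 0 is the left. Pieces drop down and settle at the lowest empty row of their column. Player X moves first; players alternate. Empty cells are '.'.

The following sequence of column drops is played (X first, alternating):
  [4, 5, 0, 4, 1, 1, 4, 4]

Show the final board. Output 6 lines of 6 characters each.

Move 1: X drops in col 4, lands at row 5
Move 2: O drops in col 5, lands at row 5
Move 3: X drops in col 0, lands at row 5
Move 4: O drops in col 4, lands at row 4
Move 5: X drops in col 1, lands at row 5
Move 6: O drops in col 1, lands at row 4
Move 7: X drops in col 4, lands at row 3
Move 8: O drops in col 4, lands at row 2

Answer: ......
......
....O.
....X.
.O..O.
XX..XO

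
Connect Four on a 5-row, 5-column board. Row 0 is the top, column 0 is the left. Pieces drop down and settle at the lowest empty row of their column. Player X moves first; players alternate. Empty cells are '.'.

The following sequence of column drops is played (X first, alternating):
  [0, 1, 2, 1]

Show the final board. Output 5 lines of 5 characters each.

Answer: .....
.....
.....
.O...
XOX..

Derivation:
Move 1: X drops in col 0, lands at row 4
Move 2: O drops in col 1, lands at row 4
Move 3: X drops in col 2, lands at row 4
Move 4: O drops in col 1, lands at row 3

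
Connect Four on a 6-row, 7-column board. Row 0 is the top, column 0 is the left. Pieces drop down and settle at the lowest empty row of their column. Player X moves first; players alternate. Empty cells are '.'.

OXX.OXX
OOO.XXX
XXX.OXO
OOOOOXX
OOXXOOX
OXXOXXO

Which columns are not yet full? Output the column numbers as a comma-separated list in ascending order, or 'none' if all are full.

col 0: top cell = 'O' → FULL
col 1: top cell = 'X' → FULL
col 2: top cell = 'X' → FULL
col 3: top cell = '.' → open
col 4: top cell = 'O' → FULL
col 5: top cell = 'X' → FULL
col 6: top cell = 'X' → FULL

Answer: 3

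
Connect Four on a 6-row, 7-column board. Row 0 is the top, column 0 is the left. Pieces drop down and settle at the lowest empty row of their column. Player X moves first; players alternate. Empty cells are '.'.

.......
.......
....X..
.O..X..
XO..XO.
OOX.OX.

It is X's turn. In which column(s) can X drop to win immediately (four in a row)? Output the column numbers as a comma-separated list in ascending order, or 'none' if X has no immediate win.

Answer: 4

Derivation:
col 0: drop X → no win
col 1: drop X → no win
col 2: drop X → no win
col 3: drop X → no win
col 4: drop X → WIN!
col 5: drop X → no win
col 6: drop X → no win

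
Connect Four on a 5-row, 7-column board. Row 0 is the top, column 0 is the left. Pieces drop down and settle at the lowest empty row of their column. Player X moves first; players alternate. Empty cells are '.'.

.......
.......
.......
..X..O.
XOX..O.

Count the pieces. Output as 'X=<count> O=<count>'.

X=3 O=3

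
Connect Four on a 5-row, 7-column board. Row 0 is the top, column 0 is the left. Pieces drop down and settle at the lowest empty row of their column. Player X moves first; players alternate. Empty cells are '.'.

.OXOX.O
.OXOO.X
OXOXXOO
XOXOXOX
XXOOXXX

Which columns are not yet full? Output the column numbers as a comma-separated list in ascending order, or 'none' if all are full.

Answer: 0,5

Derivation:
col 0: top cell = '.' → open
col 1: top cell = 'O' → FULL
col 2: top cell = 'X' → FULL
col 3: top cell = 'O' → FULL
col 4: top cell = 'X' → FULL
col 5: top cell = '.' → open
col 6: top cell = 'O' → FULL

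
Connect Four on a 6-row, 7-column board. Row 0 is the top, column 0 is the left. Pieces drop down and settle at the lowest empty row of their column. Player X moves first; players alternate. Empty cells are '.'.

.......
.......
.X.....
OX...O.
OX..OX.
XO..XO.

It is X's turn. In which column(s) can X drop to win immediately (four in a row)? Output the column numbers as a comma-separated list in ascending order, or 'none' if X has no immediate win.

col 0: drop X → no win
col 1: drop X → WIN!
col 2: drop X → no win
col 3: drop X → no win
col 4: drop X → no win
col 5: drop X → no win
col 6: drop X → no win

Answer: 1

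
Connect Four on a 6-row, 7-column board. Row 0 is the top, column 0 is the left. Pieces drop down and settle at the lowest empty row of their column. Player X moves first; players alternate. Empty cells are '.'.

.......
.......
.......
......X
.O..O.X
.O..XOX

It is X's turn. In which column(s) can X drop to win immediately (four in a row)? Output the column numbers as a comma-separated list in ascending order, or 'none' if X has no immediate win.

Answer: 6

Derivation:
col 0: drop X → no win
col 1: drop X → no win
col 2: drop X → no win
col 3: drop X → no win
col 4: drop X → no win
col 5: drop X → no win
col 6: drop X → WIN!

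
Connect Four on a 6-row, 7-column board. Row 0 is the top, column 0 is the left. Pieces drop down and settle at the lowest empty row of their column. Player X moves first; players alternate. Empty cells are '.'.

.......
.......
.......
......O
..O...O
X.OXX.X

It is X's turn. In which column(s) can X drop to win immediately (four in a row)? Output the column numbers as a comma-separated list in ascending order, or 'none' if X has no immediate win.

col 0: drop X → no win
col 1: drop X → no win
col 2: drop X → no win
col 3: drop X → no win
col 4: drop X → no win
col 5: drop X → WIN!
col 6: drop X → no win

Answer: 5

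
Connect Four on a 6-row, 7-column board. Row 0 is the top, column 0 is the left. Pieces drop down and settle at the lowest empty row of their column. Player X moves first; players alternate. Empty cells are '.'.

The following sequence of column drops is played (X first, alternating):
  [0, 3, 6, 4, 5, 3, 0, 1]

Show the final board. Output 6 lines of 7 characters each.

Move 1: X drops in col 0, lands at row 5
Move 2: O drops in col 3, lands at row 5
Move 3: X drops in col 6, lands at row 5
Move 4: O drops in col 4, lands at row 5
Move 5: X drops in col 5, lands at row 5
Move 6: O drops in col 3, lands at row 4
Move 7: X drops in col 0, lands at row 4
Move 8: O drops in col 1, lands at row 5

Answer: .......
.......
.......
.......
X..O...
XO.OOXX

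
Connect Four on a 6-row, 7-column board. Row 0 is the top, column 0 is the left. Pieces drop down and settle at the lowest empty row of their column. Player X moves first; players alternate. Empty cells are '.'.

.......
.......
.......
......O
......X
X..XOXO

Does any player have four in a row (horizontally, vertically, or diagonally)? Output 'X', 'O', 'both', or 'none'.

none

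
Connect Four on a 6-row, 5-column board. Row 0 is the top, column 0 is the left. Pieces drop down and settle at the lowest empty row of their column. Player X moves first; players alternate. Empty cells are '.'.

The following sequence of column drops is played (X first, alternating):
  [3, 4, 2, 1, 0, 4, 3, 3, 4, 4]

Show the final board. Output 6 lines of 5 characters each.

Answer: .....
.....
....O
...OX
...XO
XOXXO

Derivation:
Move 1: X drops in col 3, lands at row 5
Move 2: O drops in col 4, lands at row 5
Move 3: X drops in col 2, lands at row 5
Move 4: O drops in col 1, lands at row 5
Move 5: X drops in col 0, lands at row 5
Move 6: O drops in col 4, lands at row 4
Move 7: X drops in col 3, lands at row 4
Move 8: O drops in col 3, lands at row 3
Move 9: X drops in col 4, lands at row 3
Move 10: O drops in col 4, lands at row 2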